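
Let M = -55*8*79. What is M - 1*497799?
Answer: -532559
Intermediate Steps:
M = -34760 (M = -440*79 = -34760)
M - 1*497799 = -34760 - 1*497799 = -34760 - 497799 = -532559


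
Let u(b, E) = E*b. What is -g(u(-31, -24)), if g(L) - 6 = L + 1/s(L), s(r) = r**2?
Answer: -415152001/553536 ≈ -750.00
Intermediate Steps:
g(L) = 6 + L + L**(-2) (g(L) = 6 + (L + 1/(L**2)) = 6 + (L + L**(-2)) = 6 + L + L**(-2))
-g(u(-31, -24)) = -(6 - 24*(-31) + (-24*(-31))**(-2)) = -(6 + 744 + 744**(-2)) = -(6 + 744 + 1/553536) = -1*415152001/553536 = -415152001/553536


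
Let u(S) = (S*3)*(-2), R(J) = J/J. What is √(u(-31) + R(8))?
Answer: √187 ≈ 13.675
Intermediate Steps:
R(J) = 1
u(S) = -6*S (u(S) = (3*S)*(-2) = -6*S)
√(u(-31) + R(8)) = √(-6*(-31) + 1) = √(186 + 1) = √187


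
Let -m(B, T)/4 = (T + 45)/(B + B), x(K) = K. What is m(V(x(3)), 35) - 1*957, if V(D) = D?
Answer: -3031/3 ≈ -1010.3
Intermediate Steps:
m(B, T) = -2*(45 + T)/B (m(B, T) = -4*(T + 45)/(B + B) = -4*(45 + T)/(2*B) = -4*(45 + T)*1/(2*B) = -2*(45 + T)/B)
m(V(x(3)), 35) - 1*957 = 2*(-45 - 1*35)/3 - 1*957 = 2*(⅓)*(-45 - 35) - 957 = 2*(⅓)*(-80) - 957 = -160/3 - 957 = -3031/3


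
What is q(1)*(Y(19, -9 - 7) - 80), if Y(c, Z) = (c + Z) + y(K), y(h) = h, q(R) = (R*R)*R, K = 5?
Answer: -72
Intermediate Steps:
q(R) = R³ (q(R) = R²*R = R³)
Y(c, Z) = 5 + Z + c (Y(c, Z) = (c + Z) + 5 = (Z + c) + 5 = 5 + Z + c)
q(1)*(Y(19, -9 - 7) - 80) = 1³*((5 + (-9 - 7) + 19) - 80) = 1*((5 - 16 + 19) - 80) = 1*(8 - 80) = 1*(-72) = -72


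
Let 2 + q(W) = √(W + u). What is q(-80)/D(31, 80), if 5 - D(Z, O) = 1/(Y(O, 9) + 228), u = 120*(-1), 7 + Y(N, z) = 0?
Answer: -221/552 + 1105*I*√2/552 ≈ -0.40036 + 2.831*I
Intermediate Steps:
Y(N, z) = -7 (Y(N, z) = -7 + 0 = -7)
u = -120
q(W) = -2 + √(-120 + W) (q(W) = -2 + √(W - 120) = -2 + √(-120 + W))
D(Z, O) = 1104/221 (D(Z, O) = 5 - 1/(-7 + 228) = 5 - 1/221 = 1104/221)
q(-80)/D(31, 80) = (-2 + √(-120 - 80))/(1104/221) = (-2 + √(-200))*(221/1104) = (-2 + 10*I*√2)*(221/1104) = -221/552 + 1105*I*√2/552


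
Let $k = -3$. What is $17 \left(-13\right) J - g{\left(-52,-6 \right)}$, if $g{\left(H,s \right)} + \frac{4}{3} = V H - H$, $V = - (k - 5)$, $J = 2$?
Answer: $- \frac{230}{3} \approx -76.667$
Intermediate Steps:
$V = 8$ ($V = - (-3 - 5) = \left(-1\right) \left(-8\right) = 8$)
$g{\left(H,s \right)} = - \frac{4}{3} + 7 H$ ($g{\left(H,s \right)} = - \frac{4}{3} + \left(8 H - H\right) = - \frac{4}{3} + 7 H$)
$17 \left(-13\right) J - g{\left(-52,-6 \right)} = 17 \left(-13\right) 2 - \left(- \frac{4}{3} + 7 \left(-52\right)\right) = \left(-221\right) 2 - \left(- \frac{4}{3} - 364\right) = -442 - - \frac{1096}{3} = -442 + \frac{1096}{3} = - \frac{230}{3}$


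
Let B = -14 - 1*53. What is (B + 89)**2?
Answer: 484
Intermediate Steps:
B = -67 (B = -14 - 53 = -67)
(B + 89)**2 = (-67 + 89)**2 = 22**2 = 484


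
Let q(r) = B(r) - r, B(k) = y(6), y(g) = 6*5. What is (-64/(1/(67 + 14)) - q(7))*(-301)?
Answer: 1567307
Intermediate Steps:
y(g) = 30
B(k) = 30
q(r) = 30 - r
(-64/(1/(67 + 14)) - q(7))*(-301) = (-64/(1/(67 + 14)) - (30 - 1*7))*(-301) = (-64/(1/81) - (30 - 7))*(-301) = (-64/1/81 - 1*23)*(-301) = (-64*81 - 23)*(-301) = (-5184 - 23)*(-301) = -5207*(-301) = 1567307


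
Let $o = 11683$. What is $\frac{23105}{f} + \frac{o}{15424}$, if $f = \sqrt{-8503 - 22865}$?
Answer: $\frac{11683}{15424} - \frac{23105 i \sqrt{7842}}{15684} \approx 0.75746 - 130.46 i$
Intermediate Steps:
$f = 2 i \sqrt{7842}$ ($f = \sqrt{-31368} = 2 i \sqrt{7842} \approx 177.11 i$)
$\frac{23105}{f} + \frac{o}{15424} = \frac{23105}{2 i \sqrt{7842}} + \frac{11683}{15424} = 23105 \left(- \frac{i \sqrt{7842}}{15684}\right) + 11683 \cdot \frac{1}{15424} = - \frac{23105 i \sqrt{7842}}{15684} + \frac{11683}{15424} = \frac{11683}{15424} - \frac{23105 i \sqrt{7842}}{15684}$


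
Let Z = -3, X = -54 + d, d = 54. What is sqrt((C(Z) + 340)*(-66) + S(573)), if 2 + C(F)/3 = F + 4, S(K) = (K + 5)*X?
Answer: I*sqrt(22242) ≈ 149.14*I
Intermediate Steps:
X = 0 (X = -54 + 54 = 0)
S(K) = 0 (S(K) = (K + 5)*0 = (5 + K)*0 = 0)
C(F) = 6 + 3*F (C(F) = -6 + 3*(F + 4) = -6 + 3*(4 + F) = -6 + (12 + 3*F) = 6 + 3*F)
sqrt((C(Z) + 340)*(-66) + S(573)) = sqrt(((6 + 3*(-3)) + 340)*(-66) + 0) = sqrt(((6 - 9) + 340)*(-66) + 0) = sqrt((-3 + 340)*(-66) + 0) = sqrt(337*(-66) + 0) = sqrt(-22242 + 0) = sqrt(-22242) = I*sqrt(22242)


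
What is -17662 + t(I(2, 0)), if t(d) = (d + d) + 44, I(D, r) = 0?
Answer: -17618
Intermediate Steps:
t(d) = 44 + 2*d (t(d) = 2*d + 44 = 44 + 2*d)
-17662 + t(I(2, 0)) = -17662 + (44 + 2*0) = -17662 + (44 + 0) = -17662 + 44 = -17618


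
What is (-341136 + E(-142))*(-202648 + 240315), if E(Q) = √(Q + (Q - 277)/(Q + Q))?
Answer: -12849569712 + 37667*I*√2833539/142 ≈ -1.285e+10 + 4.4652e+5*I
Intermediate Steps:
E(Q) = √(Q + (-277 + Q)/(2*Q)) (E(Q) = √(Q + (-277 + Q)/((2*Q))) = √(Q + (-277 + Q)*(1/(2*Q))) = √(Q + (-277 + Q)/(2*Q)))
(-341136 + E(-142))*(-202648 + 240315) = (-341136 + √(2 - 554/(-142) + 4*(-142))/2)*(-202648 + 240315) = (-341136 + √(2 - 554*(-1/142) - 568)/2)*37667 = (-341136 + √(2 + 277/71 - 568)/2)*37667 = (-341136 + √(-39909/71)/2)*37667 = (-341136 + (I*√2833539/71)/2)*37667 = (-341136 + I*√2833539/142)*37667 = -12849569712 + 37667*I*√2833539/142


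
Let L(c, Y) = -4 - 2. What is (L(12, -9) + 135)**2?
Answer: 16641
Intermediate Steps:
L(c, Y) = -6
(L(12, -9) + 135)**2 = (-6 + 135)**2 = 129**2 = 16641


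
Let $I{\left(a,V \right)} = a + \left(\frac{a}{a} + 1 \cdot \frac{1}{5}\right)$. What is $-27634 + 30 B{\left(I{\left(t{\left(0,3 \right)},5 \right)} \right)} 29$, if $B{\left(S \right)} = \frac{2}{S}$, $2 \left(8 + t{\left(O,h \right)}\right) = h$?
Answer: $- \frac{1482002}{53} \approx -27962.0$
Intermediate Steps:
$t{\left(O,h \right)} = -8 + \frac{h}{2}$
$I{\left(a,V \right)} = \frac{6}{5} + a$ ($I{\left(a,V \right)} = a + \left(1 + 1 \cdot \frac{1}{5}\right) = a + \left(1 + \frac{1}{5}\right) = a + \frac{6}{5} = \frac{6}{5} + a$)
$-27634 + 30 B{\left(I{\left(t{\left(0,3 \right)},5 \right)} \right)} 29 = -27634 + 30 \frac{2}{\frac{6}{5} + \left(-8 + \frac{1}{2} \cdot 3\right)} 29 = -27634 + 30 \frac{2}{\frac{6}{5} + \left(-8 + \frac{3}{2}\right)} 29 = -27634 + 30 \frac{2}{\frac{6}{5} - \frac{13}{2}} \cdot 29 = -27634 + 30 \frac{2}{- \frac{53}{10}} \cdot 29 = -27634 + 30 \cdot 2 \left(- \frac{10}{53}\right) 29 = -27634 + 30 \left(- \frac{20}{53}\right) 29 = -27634 - \frac{17400}{53} = - \frac{1482002}{53}$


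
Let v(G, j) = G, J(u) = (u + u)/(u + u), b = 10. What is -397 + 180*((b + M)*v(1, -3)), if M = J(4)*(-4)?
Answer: 683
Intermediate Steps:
J(u) = 1 (J(u) = (2*u)/((2*u)) = (2*u)*(1/(2*u)) = 1)
M = -4 (M = 1*(-4) = -4)
-397 + 180*((b + M)*v(1, -3)) = -397 + 180*((10 - 4)*1) = -397 + 180*(6*1) = -397 + 180*6 = -397 + 1080 = 683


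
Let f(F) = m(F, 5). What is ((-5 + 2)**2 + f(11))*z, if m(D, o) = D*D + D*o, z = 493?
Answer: 91205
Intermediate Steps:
m(D, o) = D**2 + D*o
f(F) = F*(5 + F) (f(F) = F*(F + 5) = F*(5 + F))
((-5 + 2)**2 + f(11))*z = ((-5 + 2)**2 + 11*(5 + 11))*493 = ((-3)**2 + 11*16)*493 = (9 + 176)*493 = 185*493 = 91205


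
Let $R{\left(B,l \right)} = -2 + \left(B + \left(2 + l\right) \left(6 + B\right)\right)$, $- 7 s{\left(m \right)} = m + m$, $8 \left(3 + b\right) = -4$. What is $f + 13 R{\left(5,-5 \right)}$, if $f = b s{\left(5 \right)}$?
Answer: $-385$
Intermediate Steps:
$b = - \frac{7}{2}$ ($b = -3 + \frac{1}{8} \left(-4\right) = -3 - \frac{1}{2} = - \frac{7}{2} \approx -3.5$)
$s{\left(m \right)} = - \frac{2 m}{7}$ ($s{\left(m \right)} = - \frac{m + m}{7} = - \frac{2 m}{7}$)
$f = 5$ ($f = - \frac{7 \left(\left(- \frac{2}{7}\right) 5\right)}{2} = \left(- \frac{7}{2}\right) \left(- \frac{10}{7}\right) = 5$)
$R{\left(B,l \right)} = -2 + B + \left(2 + l\right) \left(6 + B\right)$
$f + 13 R{\left(5,-5 \right)} = 5 + 13 \left(10 + 3 \cdot 5 + 6 \left(-5\right) + 5 \left(-5\right)\right) = 5 + 13 \left(10 + 15 - 30 - 25\right) = 5 + 13 \left(-30\right) = 5 - 390 = -385$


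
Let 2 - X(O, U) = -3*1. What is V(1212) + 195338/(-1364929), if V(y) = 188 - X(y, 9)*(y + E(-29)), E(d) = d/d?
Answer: -8021883071/1364929 ≈ -5877.1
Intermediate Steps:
E(d) = 1
X(O, U) = 5 (X(O, U) = 2 - (-3) = 2 - 1*(-3) = 2 + 3 = 5)
V(y) = 183 - 5*y (V(y) = 188 - 5*(y + 1) = 188 - 5*(1 + y) = 188 - (5 + 5*y) = 188 + (-5 - 5*y) = 183 - 5*y)
V(1212) + 195338/(-1364929) = (183 - 5*1212) + 195338/(-1364929) = (183 - 6060) + 195338*(-1/1364929) = -5877 - 195338/1364929 = -8021883071/1364929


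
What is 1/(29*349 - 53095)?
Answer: -1/42974 ≈ -2.3270e-5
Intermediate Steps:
1/(29*349 - 53095) = 1/(10121 - 53095) = 1/(-42974) = -1/42974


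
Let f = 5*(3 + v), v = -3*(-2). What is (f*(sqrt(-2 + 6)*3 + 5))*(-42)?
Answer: -20790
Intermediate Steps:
v = 6
f = 45 (f = 5*(3 + 6) = 5*9 = 45)
(f*(sqrt(-2 + 6)*3 + 5))*(-42) = (45*(sqrt(-2 + 6)*3 + 5))*(-42) = (45*(sqrt(4)*3 + 5))*(-42) = (45*(2*3 + 5))*(-42) = (45*(6 + 5))*(-42) = (45*11)*(-42) = 495*(-42) = -20790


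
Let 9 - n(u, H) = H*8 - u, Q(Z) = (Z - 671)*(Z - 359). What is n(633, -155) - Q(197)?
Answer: -74906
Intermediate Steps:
Q(Z) = (-671 + Z)*(-359 + Z)
n(u, H) = 9 + u - 8*H (n(u, H) = 9 - (H*8 - u) = 9 - (8*H - u) = 9 - (-u + 8*H) = 9 + (u - 8*H) = 9 + u - 8*H)
n(633, -155) - Q(197) = (9 + 633 - 8*(-155)) - (240889 + 197**2 - 1030*197) = (9 + 633 + 1240) - (240889 + 38809 - 202910) = 1882 - 1*76788 = 1882 - 76788 = -74906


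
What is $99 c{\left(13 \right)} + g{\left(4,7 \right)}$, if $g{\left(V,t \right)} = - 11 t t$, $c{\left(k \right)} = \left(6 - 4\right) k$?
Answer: $2035$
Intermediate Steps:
$c{\left(k \right)} = 2 k$
$g{\left(V,t \right)} = - 11 t^{2}$
$99 c{\left(13 \right)} + g{\left(4,7 \right)} = 99 \cdot 2 \cdot 13 - 11 \cdot 7^{2} = 99 \cdot 26 - 539 = 2574 - 539 = 2035$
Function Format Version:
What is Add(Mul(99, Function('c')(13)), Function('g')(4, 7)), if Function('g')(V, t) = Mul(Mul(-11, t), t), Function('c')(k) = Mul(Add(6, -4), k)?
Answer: 2035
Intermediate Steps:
Function('c')(k) = Mul(2, k)
Function('g')(V, t) = Mul(-11, Pow(t, 2))
Add(Mul(99, Function('c')(13)), Function('g')(4, 7)) = Add(Mul(99, Mul(2, 13)), Mul(-11, Pow(7, 2))) = Add(Mul(99, 26), Mul(-11, 49)) = Add(2574, -539) = 2035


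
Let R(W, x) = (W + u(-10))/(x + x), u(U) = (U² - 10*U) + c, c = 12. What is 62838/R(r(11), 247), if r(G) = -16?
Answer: 7760493/49 ≈ 1.5838e+5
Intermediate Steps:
u(U) = 12 + U² - 10*U (u(U) = (U² - 10*U) + 12 = 12 + U² - 10*U)
R(W, x) = (212 + W)/(2*x) (R(W, x) = (W + (12 + (-10)² - 10*(-10)))/(x + x) = (W + (12 + 100 + 100))/((2*x)) = (W + 212)*(1/(2*x)) = (212 + W)*(1/(2*x)) = (212 + W)/(2*x))
62838/R(r(11), 247) = 62838/(((½)*(212 - 16)/247)) = 62838/(((½)*(1/247)*196)) = 62838/(98/247) = 62838*(247/98) = 7760493/49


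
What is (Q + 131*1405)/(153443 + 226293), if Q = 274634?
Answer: 65527/54248 ≈ 1.2079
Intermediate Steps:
(Q + 131*1405)/(153443 + 226293) = (274634 + 131*1405)/(153443 + 226293) = (274634 + 184055)/379736 = 458689*(1/379736) = 65527/54248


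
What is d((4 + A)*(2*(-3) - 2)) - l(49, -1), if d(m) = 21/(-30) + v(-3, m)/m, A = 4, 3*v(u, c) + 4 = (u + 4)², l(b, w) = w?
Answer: 101/320 ≈ 0.31563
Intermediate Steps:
v(u, c) = -4/3 + (4 + u)²/3 (v(u, c) = -4/3 + (u + 4)²/3 = -4/3 + (4 + u)²/3)
d(m) = -7/10 - 1/m (d(m) = 21/(-30) + (-4/3 + (4 - 3)²/3)/m = 21*(-1/30) + (-4/3 + (⅓)*1²)/m = -7/10 + (-4/3 + (⅓)*1)/m = -7/10 + (-4/3 + ⅓)/m = -7/10 - 1/m)
d((4 + A)*(2*(-3) - 2)) - l(49, -1) = (-7/10 - 1/((4 + 4)*(2*(-3) - 2))) - 1*(-1) = (-7/10 - 1/(8*(-6 - 2))) + 1 = (-7/10 - 1/(8*(-8))) + 1 = (-7/10 - 1/(-64)) + 1 = (-7/10 - 1*(-1/64)) + 1 = (-7/10 + 1/64) + 1 = -219/320 + 1 = 101/320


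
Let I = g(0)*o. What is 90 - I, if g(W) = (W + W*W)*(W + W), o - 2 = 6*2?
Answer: 90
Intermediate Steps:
o = 14 (o = 2 + 6*2 = 2 + 12 = 14)
g(W) = 2*W*(W + W²) (g(W) = (W + W²)*(2*W) = 2*W*(W + W²))
I = 0 (I = (2*0²*(1 + 0))*14 = (2*0*1)*14 = 0*14 = 0)
90 - I = 90 - 1*0 = 90 + 0 = 90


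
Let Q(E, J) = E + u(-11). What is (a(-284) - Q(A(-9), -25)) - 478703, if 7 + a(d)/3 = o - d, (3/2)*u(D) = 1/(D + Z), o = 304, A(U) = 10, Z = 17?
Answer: -4292731/9 ≈ -4.7697e+5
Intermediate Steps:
u(D) = 2/(3*(17 + D)) (u(D) = 2/(3*(D + 17)) = 2/(3*(17 + D)))
a(d) = 891 - 3*d (a(d) = -21 + 3*(304 - d) = -21 + (912 - 3*d) = 891 - 3*d)
Q(E, J) = ⅑ + E (Q(E, J) = E + 2/(3*(17 - 11)) = E + (⅔)/6 = E + (⅔)*(⅙) = E + ⅑ = ⅑ + E)
(a(-284) - Q(A(-9), -25)) - 478703 = ((891 - 3*(-284)) - (⅑ + 10)) - 478703 = ((891 + 852) - 1*91/9) - 478703 = (1743 - 91/9) - 478703 = 15596/9 - 478703 = -4292731/9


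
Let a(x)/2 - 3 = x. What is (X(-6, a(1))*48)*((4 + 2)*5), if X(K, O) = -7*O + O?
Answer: -69120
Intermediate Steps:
a(x) = 6 + 2*x
X(K, O) = -6*O
(X(-6, a(1))*48)*((4 + 2)*5) = (-6*(6 + 2*1)*48)*((4 + 2)*5) = (-6*(6 + 2)*48)*(6*5) = (-6*8*48)*30 = -48*48*30 = -2304*30 = -69120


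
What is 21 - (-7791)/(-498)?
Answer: 889/166 ≈ 5.3554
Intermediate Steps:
21 - (-7791)/(-498) = 21 - (-7791)*(-1)/498 = 21 - 49*53/166 = 21 - 2597/166 = 889/166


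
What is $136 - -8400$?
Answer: $8536$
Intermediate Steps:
$136 - -8400 = 136 + 8400 = 8536$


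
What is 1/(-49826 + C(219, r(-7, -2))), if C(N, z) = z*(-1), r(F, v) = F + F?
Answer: -1/49812 ≈ -2.0075e-5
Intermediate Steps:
r(F, v) = 2*F
C(N, z) = -z
1/(-49826 + C(219, r(-7, -2))) = 1/(-49826 - 2*(-7)) = 1/(-49826 - 1*(-14)) = 1/(-49826 + 14) = 1/(-49812) = -1/49812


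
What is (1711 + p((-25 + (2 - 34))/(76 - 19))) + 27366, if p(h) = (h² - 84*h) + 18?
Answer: 29180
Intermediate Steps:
p(h) = 18 + h² - 84*h
(1711 + p((-25 + (2 - 34))/(76 - 19))) + 27366 = (1711 + (18 + ((-25 + (2 - 34))/(76 - 19))² - 84*(-25 + (2 - 34))/(76 - 19))) + 27366 = (1711 + (18 + ((-25 - 32)/57)² - 84*(-25 - 32)/57)) + 27366 = (1711 + (18 + (-57*1/57)² - (-4788)/57)) + 27366 = (1711 + (18 + (-1)² - 84*(-1))) + 27366 = (1711 + (18 + 1 + 84)) + 27366 = (1711 + 103) + 27366 = 1814 + 27366 = 29180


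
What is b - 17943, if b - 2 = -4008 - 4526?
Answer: -26475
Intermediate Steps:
b = -8532 (b = 2 + (-4008 - 4526) = 2 - 8534 = -8532)
b - 17943 = -8532 - 17943 = -26475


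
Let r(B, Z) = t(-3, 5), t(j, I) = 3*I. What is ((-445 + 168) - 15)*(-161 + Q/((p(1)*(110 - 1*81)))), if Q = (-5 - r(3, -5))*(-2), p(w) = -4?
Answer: 1366268/29 ≈ 47113.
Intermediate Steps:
r(B, Z) = 15 (r(B, Z) = 3*5 = 15)
Q = 40 (Q = (-5 - 1*15)*(-2) = (-5 - 15)*(-2) = -20*(-2) = 40)
((-445 + 168) - 15)*(-161 + Q/((p(1)*(110 - 1*81)))) = ((-445 + 168) - 15)*(-161 + 40/((-4*(110 - 1*81)))) = (-277 - 15)*(-161 + 40/((-4*(110 - 81)))) = -292*(-161 + 40/((-4*29))) = -292*(-161 + 40/(-116)) = -292*(-161 + 40*(-1/116)) = -292*(-161 - 10/29) = -292*(-4679/29) = 1366268/29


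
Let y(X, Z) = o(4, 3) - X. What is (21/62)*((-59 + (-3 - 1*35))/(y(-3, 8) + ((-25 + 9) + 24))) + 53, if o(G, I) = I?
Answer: 6281/124 ≈ 50.653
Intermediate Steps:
y(X, Z) = 3 - X
(21/62)*((-59 + (-3 - 1*35))/(y(-3, 8) + ((-25 + 9) + 24))) + 53 = (21/62)*((-59 + (-3 - 1*35))/((3 - 1*(-3)) + ((-25 + 9) + 24))) + 53 = (21*(1/62))*((-59 + (-3 - 35))/((3 + 3) + (-16 + 24))) + 53 = 21*((-59 - 38)/(6 + 8))/62 + 53 = 21*(-97/14)/62 + 53 = 21*(-97*1/14)/62 + 53 = (21/62)*(-97/14) + 53 = -291/124 + 53 = 6281/124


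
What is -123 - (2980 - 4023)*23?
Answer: 23866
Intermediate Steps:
-123 - (2980 - 4023)*23 = -123 - 149/(1/((9 - 27) + 11))*23 = -123 - 149/(1/(-18 + 11))*23 = -123 - 149/(1/(-7))*23 = -123 - 149/(-1/7)*23 = -123 - 149*(-7)*23 = -123 + 1043*23 = -123 + 23989 = 23866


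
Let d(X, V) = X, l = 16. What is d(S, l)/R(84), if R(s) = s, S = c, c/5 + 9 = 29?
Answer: 25/21 ≈ 1.1905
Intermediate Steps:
c = 100 (c = -45 + 5*29 = -45 + 145 = 100)
S = 100
d(S, l)/R(84) = 100/84 = 100*(1/84) = 25/21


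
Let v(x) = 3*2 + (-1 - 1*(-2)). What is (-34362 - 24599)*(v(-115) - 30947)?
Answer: 1824253340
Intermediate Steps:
v(x) = 7 (v(x) = 6 + (-1 + 2) = 6 + 1 = 7)
(-34362 - 24599)*(v(-115) - 30947) = (-34362 - 24599)*(7 - 30947) = -58961*(-30940) = 1824253340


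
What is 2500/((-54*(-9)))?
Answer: 1250/243 ≈ 5.1440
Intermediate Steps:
2500/((-54*(-9))) = 2500/486 = 2500*(1/486) = 1250/243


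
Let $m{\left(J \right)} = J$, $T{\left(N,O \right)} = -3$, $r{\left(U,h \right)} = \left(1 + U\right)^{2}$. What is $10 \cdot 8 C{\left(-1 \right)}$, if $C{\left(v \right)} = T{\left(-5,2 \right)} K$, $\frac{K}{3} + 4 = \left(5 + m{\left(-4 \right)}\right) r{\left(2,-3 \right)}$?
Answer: $-3600$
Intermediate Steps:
$K = 15$ ($K = -12 + 3 \left(5 - 4\right) \left(1 + 2\right)^{2} = -12 + 3 \cdot 1 \cdot 3^{2} = -12 + 3 \cdot 1 \cdot 9 = -12 + 3 \cdot 9 = -12 + 27 = 15$)
$C{\left(v \right)} = -45$ ($C{\left(v \right)} = \left(-3\right) 15 = -45$)
$10 \cdot 8 C{\left(-1 \right)} = 10 \cdot 8 \left(-45\right) = 80 \left(-45\right) = -3600$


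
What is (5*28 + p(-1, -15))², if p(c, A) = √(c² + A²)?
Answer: (140 + √226)² ≈ 24035.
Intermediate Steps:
p(c, A) = √(A² + c²)
(5*28 + p(-1, -15))² = (5*28 + √((-15)² + (-1)²))² = (140 + √(225 + 1))² = (140 + √226)²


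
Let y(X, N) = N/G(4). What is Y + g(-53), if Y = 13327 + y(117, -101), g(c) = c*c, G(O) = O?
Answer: 64443/4 ≈ 16111.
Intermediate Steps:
g(c) = c²
y(X, N) = N/4
Y = 53207/4 (Y = 13327 + (¼)*(-101) = 13327 - 101/4 = 53207/4 ≈ 13302.)
Y + g(-53) = 53207/4 + (-53)² = 53207/4 + 2809 = 64443/4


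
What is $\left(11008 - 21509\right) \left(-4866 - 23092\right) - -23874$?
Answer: $293610832$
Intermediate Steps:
$\left(11008 - 21509\right) \left(-4866 - 23092\right) - -23874 = \left(-10501\right) \left(-27958\right) + 23874 = 293586958 + 23874 = 293610832$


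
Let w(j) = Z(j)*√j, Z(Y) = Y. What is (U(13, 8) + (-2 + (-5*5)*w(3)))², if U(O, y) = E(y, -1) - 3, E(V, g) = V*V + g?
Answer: 20239 - 8700*√3 ≈ 5170.2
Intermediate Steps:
E(V, g) = g + V² (E(V, g) = V² + g = g + V²)
w(j) = j^(3/2) (w(j) = j*√j = j^(3/2))
U(O, y) = -4 + y² (U(O, y) = (-1 + y²) - 3 = -4 + y²)
(U(13, 8) + (-2 + (-5*5)*w(3)))² = ((-4 + 8²) + (-2 + (-5*5)*3^(3/2)))² = ((-4 + 64) + (-2 - 75*√3))² = (60 + (-2 - 75*√3))² = (58 - 75*√3)²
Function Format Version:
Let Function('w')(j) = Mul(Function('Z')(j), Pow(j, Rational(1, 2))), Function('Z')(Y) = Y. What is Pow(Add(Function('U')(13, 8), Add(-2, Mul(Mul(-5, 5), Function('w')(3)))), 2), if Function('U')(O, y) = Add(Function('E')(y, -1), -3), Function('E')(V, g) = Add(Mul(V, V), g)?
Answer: Add(20239, Mul(-8700, Pow(3, Rational(1, 2)))) ≈ 5170.2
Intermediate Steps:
Function('E')(V, g) = Add(g, Pow(V, 2)) (Function('E')(V, g) = Add(Pow(V, 2), g) = Add(g, Pow(V, 2)))
Function('w')(j) = Pow(j, Rational(3, 2)) (Function('w')(j) = Mul(j, Pow(j, Rational(1, 2))) = Pow(j, Rational(3, 2)))
Function('U')(O, y) = Add(-4, Pow(y, 2)) (Function('U')(O, y) = Add(Add(-1, Pow(y, 2)), -3) = Add(-4, Pow(y, 2)))
Pow(Add(Function('U')(13, 8), Add(-2, Mul(Mul(-5, 5), Function('w')(3)))), 2) = Pow(Add(Add(-4, Pow(8, 2)), Add(-2, Mul(Mul(-5, 5), Pow(3, Rational(3, 2))))), 2) = Pow(Add(Add(-4, 64), Add(-2, Mul(-25, Mul(3, Pow(3, Rational(1, 2)))))), 2) = Pow(Add(60, Add(-2, Mul(-75, Pow(3, Rational(1, 2))))), 2) = Pow(Add(58, Mul(-75, Pow(3, Rational(1, 2)))), 2)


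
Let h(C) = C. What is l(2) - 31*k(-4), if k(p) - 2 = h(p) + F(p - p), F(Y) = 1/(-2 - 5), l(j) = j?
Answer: 479/7 ≈ 68.429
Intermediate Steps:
F(Y) = -⅐ (F(Y) = 1/(-7) = -⅐)
k(p) = 13/7 + p (k(p) = 2 + (p - ⅐) = 2 + (-⅐ + p) = 13/7 + p)
l(2) - 31*k(-4) = 2 - 31*(13/7 - 4) = 2 - 31*(-15/7) = 2 + 465/7 = 479/7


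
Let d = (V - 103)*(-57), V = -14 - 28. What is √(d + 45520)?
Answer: √53785 ≈ 231.92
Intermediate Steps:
V = -42
d = 8265 (d = (-42 - 103)*(-57) = -145*(-57) = 8265)
√(d + 45520) = √(8265 + 45520) = √53785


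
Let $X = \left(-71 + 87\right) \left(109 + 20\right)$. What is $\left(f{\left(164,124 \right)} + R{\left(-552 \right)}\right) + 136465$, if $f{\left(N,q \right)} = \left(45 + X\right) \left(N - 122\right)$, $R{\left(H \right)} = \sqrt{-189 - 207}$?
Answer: $225043 + 6 i \sqrt{11} \approx 2.2504 \cdot 10^{5} + 19.9 i$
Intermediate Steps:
$R{\left(H \right)} = 6 i \sqrt{11}$ ($R{\left(H \right)} = \sqrt{-396} = 6 i \sqrt{11}$)
$X = 2064$ ($X = 16 \cdot 129 = 2064$)
$f{\left(N,q \right)} = -257298 + 2109 N$ ($f{\left(N,q \right)} = \left(45 + 2064\right) \left(N - 122\right) = 2109 \left(-122 + N\right) = -257298 + 2109 N$)
$\left(f{\left(164,124 \right)} + R{\left(-552 \right)}\right) + 136465 = \left(\left(-257298 + 2109 \cdot 164\right) + 6 i \sqrt{11}\right) + 136465 = \left(\left(-257298 + 345876\right) + 6 i \sqrt{11}\right) + 136465 = \left(88578 + 6 i \sqrt{11}\right) + 136465 = 225043 + 6 i \sqrt{11}$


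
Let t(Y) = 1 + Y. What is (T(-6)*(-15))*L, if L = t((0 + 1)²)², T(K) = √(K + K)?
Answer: -120*I*√3 ≈ -207.85*I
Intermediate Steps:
T(K) = √2*√K (T(K) = √(2*K) = √2*√K)
L = 4 (L = (1 + (0 + 1)²)² = (1 + 1²)² = (1 + 1)² = 2² = 4)
(T(-6)*(-15))*L = ((√2*√(-6))*(-15))*4 = ((√2*(I*√6))*(-15))*4 = ((2*I*√3)*(-15))*4 = -30*I*√3*4 = -120*I*√3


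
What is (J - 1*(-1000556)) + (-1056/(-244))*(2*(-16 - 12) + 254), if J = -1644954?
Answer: -39256006/61 ≈ -6.4354e+5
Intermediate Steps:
(J - 1*(-1000556)) + (-1056/(-244))*(2*(-16 - 12) + 254) = (-1644954 - 1*(-1000556)) + (-1056/(-244))*(2*(-16 - 12) + 254) = (-1644954 + 1000556) + (-1056*(-1/244))*(2*(-28) + 254) = -644398 + 264*(-56 + 254)/61 = -644398 + (264/61)*198 = -644398 + 52272/61 = -39256006/61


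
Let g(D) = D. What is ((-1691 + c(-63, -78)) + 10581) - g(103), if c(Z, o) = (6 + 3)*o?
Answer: 8085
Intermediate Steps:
c(Z, o) = 9*o
((-1691 + c(-63, -78)) + 10581) - g(103) = ((-1691 + 9*(-78)) + 10581) - 1*103 = ((-1691 - 702) + 10581) - 103 = (-2393 + 10581) - 103 = 8188 - 103 = 8085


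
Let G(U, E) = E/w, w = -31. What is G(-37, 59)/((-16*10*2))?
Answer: 59/9920 ≈ 0.0059476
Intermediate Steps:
G(U, E) = -E/31 (G(U, E) = E/(-31) = E*(-1/31) = -E/31)
G(-37, 59)/((-16*10*2)) = (-1/31*59)/((-16*10*2)) = -59/(31*((-160*2))) = -59/31/(-320) = -59/31*(-1/320) = 59/9920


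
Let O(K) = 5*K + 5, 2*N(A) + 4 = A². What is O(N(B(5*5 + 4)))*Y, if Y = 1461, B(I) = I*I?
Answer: 5166673095/2 ≈ 2.5833e+9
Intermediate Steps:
B(I) = I²
N(A) = -2 + A²/2
O(K) = 5 + 5*K
O(N(B(5*5 + 4)))*Y = (5 + 5*(-2 + ((5*5 + 4)²)²/2))*1461 = (5 + 5*(-2 + ((25 + 4)²)²/2))*1461 = (5 + 5*(-2 + (29²)²/2))*1461 = (5 + 5*(-2 + (½)*841²))*1461 = (5 + 5*(-2 + (½)*707281))*1461 = (5 + 5*(-2 + 707281/2))*1461 = (5 + 5*(707277/2))*1461 = (5 + 3536385/2)*1461 = (3536395/2)*1461 = 5166673095/2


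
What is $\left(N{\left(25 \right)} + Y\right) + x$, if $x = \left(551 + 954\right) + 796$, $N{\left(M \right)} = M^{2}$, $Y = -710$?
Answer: $2216$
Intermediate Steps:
$x = 2301$ ($x = 1505 + 796 = 2301$)
$\left(N{\left(25 \right)} + Y\right) + x = \left(25^{2} - 710\right) + 2301 = \left(625 - 710\right) + 2301 = -85 + 2301 = 2216$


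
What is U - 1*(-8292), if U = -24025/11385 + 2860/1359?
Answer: 2851011509/343827 ≈ 8292.0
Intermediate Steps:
U = -1975/343827 (U = -24025*1/11385 + 2860*(1/1359) = -4805/2277 + 2860/1359 = -1975/343827 ≈ -0.0057442)
U - 1*(-8292) = -1975/343827 - 1*(-8292) = -1975/343827 + 8292 = 2851011509/343827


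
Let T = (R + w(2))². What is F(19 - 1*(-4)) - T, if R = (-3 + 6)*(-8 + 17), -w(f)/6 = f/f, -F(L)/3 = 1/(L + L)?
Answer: -20289/46 ≈ -441.07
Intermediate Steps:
F(L) = -3/(2*L) (F(L) = -3/(L + L) = -3*1/(2*L) = -3/(2*L))
w(f) = -6 (w(f) = -6*f/f = -6*1 = -6)
R = 27 (R = 3*9 = 27)
T = 441 (T = (27 - 6)² = 21² = 441)
F(19 - 1*(-4)) - T = -3/(2*(19 - 1*(-4))) - 1*441 = -3/(2*(19 + 4)) - 441 = -3/2/23 - 441 = -3/2*1/23 - 441 = -3/46 - 441 = -20289/46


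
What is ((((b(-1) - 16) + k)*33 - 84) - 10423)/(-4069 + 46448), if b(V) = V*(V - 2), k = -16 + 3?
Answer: -11365/42379 ≈ -0.26818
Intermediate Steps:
k = -13
b(V) = V*(-2 + V)
((((b(-1) - 16) + k)*33 - 84) - 10423)/(-4069 + 46448) = ((((-(-2 - 1) - 16) - 13)*33 - 84) - 10423)/(-4069 + 46448) = ((((-1*(-3) - 16) - 13)*33 - 84) - 10423)/42379 = ((((3 - 16) - 13)*33 - 84) - 10423)*(1/42379) = (((-13 - 13)*33 - 84) - 10423)*(1/42379) = ((-26*33 - 84) - 10423)*(1/42379) = ((-858 - 84) - 10423)*(1/42379) = (-942 - 10423)*(1/42379) = -11365*1/42379 = -11365/42379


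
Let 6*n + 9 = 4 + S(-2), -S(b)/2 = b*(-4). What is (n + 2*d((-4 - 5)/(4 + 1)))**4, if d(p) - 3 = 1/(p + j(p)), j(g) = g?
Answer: 1500625/104976 ≈ 14.295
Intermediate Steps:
S(b) = 8*b (S(b) = -2*b*(-4) = -(-8)*b = 8*b)
n = -7/2 (n = -3/2 + (4 + 8*(-2))/6 = -3/2 + (4 - 16)/6 = -3/2 + (1/6)*(-12) = -3/2 - 2 = -7/2 ≈ -3.5000)
d(p) = 3 + 1/(2*p) (d(p) = 3 + 1/(p + p) = 3 + 1/(2*p))
(n + 2*d((-4 - 5)/(4 + 1)))**4 = (-7/2 + 2*(3 + 1/(2*(((-4 - 5)/(4 + 1))))))**4 = (-7/2 + 2*(3 + 1/(2*((-9/5)))))**4 = (-7/2 + 2*(3 + 1/(2*((-9*1/5)))))**4 = (-7/2 + 2*(3 + 1/(2*(-9/5))))**4 = (-7/2 + 2*(3 + (1/2)*(-5/9)))**4 = (-7/2 + 2*(3 - 5/18))**4 = (-7/2 + 2*(49/18))**4 = (-7/2 + 49/9)**4 = (35/18)**4 = 1500625/104976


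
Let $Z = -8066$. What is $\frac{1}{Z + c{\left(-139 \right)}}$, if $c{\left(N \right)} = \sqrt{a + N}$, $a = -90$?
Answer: $- \frac{8066}{65060585} - \frac{i \sqrt{229}}{65060585} \approx -0.00012398 - 2.3259 \cdot 10^{-7} i$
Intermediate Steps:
$c{\left(N \right)} = \sqrt{-90 + N}$
$\frac{1}{Z + c{\left(-139 \right)}} = \frac{1}{-8066 + \sqrt{-90 - 139}} = \frac{1}{-8066 + \sqrt{-229}} = \frac{1}{-8066 + i \sqrt{229}}$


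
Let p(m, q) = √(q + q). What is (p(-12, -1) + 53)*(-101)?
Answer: -5353 - 101*I*√2 ≈ -5353.0 - 142.84*I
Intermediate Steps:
p(m, q) = √2*√q (p(m, q) = √(2*q) = √2*√q)
(p(-12, -1) + 53)*(-101) = (√2*√(-1) + 53)*(-101) = (√2*I + 53)*(-101) = (I*√2 + 53)*(-101) = (53 + I*√2)*(-101) = -5353 - 101*I*√2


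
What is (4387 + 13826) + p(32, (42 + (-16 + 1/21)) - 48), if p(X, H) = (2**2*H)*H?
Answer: 8882017/441 ≈ 20141.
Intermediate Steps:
p(X, H) = 4*H**2 (p(X, H) = (4*H)*H = 4*H**2)
(4387 + 13826) + p(32, (42 + (-16 + 1/21)) - 48) = (4387 + 13826) + 4*((42 + (-16 + 1/21)) - 48)**2 = 18213 + 4*((42 + (-16 + 1/21)) - 48)**2 = 18213 + 4*((42 - 335/21) - 48)**2 = 18213 + 4*(547/21 - 48)**2 = 18213 + 4*(-461/21)**2 = 18213 + 4*(212521/441) = 18213 + 850084/441 = 8882017/441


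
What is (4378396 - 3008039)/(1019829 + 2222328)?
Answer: 1370357/3242157 ≈ 0.42267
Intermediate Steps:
(4378396 - 3008039)/(1019829 + 2222328) = 1370357/3242157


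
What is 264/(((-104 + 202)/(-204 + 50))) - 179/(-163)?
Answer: -472099/1141 ≈ -413.76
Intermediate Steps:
264/(((-104 + 202)/(-204 + 50))) - 179/(-163) = 264/((98/(-154))) - 179*(-1/163) = 264/((98*(-1/154))) + 179/163 = 264/(-7/11) + 179/163 = 264*(-11/7) + 179/163 = -2904/7 + 179/163 = -472099/1141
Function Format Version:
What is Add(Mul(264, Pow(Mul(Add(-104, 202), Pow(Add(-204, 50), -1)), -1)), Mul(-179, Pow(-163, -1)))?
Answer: Rational(-472099, 1141) ≈ -413.76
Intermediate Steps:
Add(Mul(264, Pow(Mul(Add(-104, 202), Pow(Add(-204, 50), -1)), -1)), Mul(-179, Pow(-163, -1))) = Add(Mul(264, Pow(Mul(98, Pow(-154, -1)), -1)), Mul(-179, Rational(-1, 163))) = Add(Mul(264, Pow(Mul(98, Rational(-1, 154)), -1)), Rational(179, 163)) = Add(Mul(264, Pow(Rational(-7, 11), -1)), Rational(179, 163)) = Add(Mul(264, Rational(-11, 7)), Rational(179, 163)) = Add(Rational(-2904, 7), Rational(179, 163)) = Rational(-472099, 1141)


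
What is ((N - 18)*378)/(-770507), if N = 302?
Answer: -107352/770507 ≈ -0.13933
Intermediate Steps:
((N - 18)*378)/(-770507) = ((302 - 18)*378)/(-770507) = (284*378)*(-1/770507) = 107352*(-1/770507) = -107352/770507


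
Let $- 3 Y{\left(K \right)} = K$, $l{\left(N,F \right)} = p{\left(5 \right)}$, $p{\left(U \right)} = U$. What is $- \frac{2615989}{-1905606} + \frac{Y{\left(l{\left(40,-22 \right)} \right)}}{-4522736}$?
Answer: $\frac{5915715400957}{4309276429008} \approx 1.3728$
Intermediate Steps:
$l{\left(N,F \right)} = 5$
$Y{\left(K \right)} = - \frac{K}{3}$
$- \frac{2615989}{-1905606} + \frac{Y{\left(l{\left(40,-22 \right)} \right)}}{-4522736} = - \frac{2615989}{-1905606} + \frac{\left(- \frac{1}{3}\right) 5}{-4522736} = \left(-2615989\right) \left(- \frac{1}{1905606}\right) - - \frac{5}{13568208} = \frac{2615989}{1905606} + \frac{5}{13568208} = \frac{5915715400957}{4309276429008}$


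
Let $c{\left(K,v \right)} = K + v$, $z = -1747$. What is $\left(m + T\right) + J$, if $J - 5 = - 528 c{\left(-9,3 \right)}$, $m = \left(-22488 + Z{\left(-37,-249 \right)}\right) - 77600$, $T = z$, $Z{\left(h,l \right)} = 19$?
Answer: $-98643$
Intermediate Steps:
$T = -1747$
$m = -100069$ ($m = \left(-22488 + 19\right) - 77600 = -22469 - 77600 = -100069$)
$J = 3173$ ($J = 5 - 528 \left(-9 + 3\right) = 5 - -3168 = 5 + 3168 = 3173$)
$\left(m + T\right) + J = \left(-100069 - 1747\right) + 3173 = -101816 + 3173 = -98643$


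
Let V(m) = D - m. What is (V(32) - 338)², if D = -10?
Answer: 144400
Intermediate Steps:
V(m) = -10 - m
(V(32) - 338)² = ((-10 - 1*32) - 338)² = ((-10 - 32) - 338)² = (-42 - 338)² = (-380)² = 144400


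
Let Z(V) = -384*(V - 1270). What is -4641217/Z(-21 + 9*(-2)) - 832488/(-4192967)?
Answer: -2720287804673/301088574336 ≈ -9.0348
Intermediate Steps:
Z(V) = 487680 - 384*V (Z(V) = -384*(-1270 + V) = 487680 - 384*V)
-4641217/Z(-21 + 9*(-2)) - 832488/(-4192967) = -4641217/(487680 - 384*(-21 + 9*(-2))) - 832488/(-4192967) = -4641217/(487680 - 384*(-21 - 18)) - 832488*(-1/4192967) = -4641217/(487680 - 384*(-39)) + 832488/4192967 = -4641217/(487680 + 14976) + 832488/4192967 = -4641217/502656 + 832488/4192967 = -4641217*1/502656 + 832488/4192967 = -663031/71808 + 832488/4192967 = -2720287804673/301088574336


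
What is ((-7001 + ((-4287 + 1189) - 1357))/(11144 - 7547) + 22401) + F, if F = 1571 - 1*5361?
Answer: 66932311/3597 ≈ 18608.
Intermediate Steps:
F = -3790 (F = 1571 - 5361 = -3790)
((-7001 + ((-4287 + 1189) - 1357))/(11144 - 7547) + 22401) + F = ((-7001 + ((-4287 + 1189) - 1357))/(11144 - 7547) + 22401) - 3790 = ((-7001 + (-3098 - 1357))/3597 + 22401) - 3790 = ((-7001 - 4455)*(1/3597) + 22401) - 3790 = (-11456*1/3597 + 22401) - 3790 = (-11456/3597 + 22401) - 3790 = 80564941/3597 - 3790 = 66932311/3597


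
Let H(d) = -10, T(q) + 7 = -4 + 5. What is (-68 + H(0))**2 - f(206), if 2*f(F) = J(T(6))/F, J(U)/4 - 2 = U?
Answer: 626656/103 ≈ 6084.0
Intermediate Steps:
T(q) = -6 (T(q) = -7 + (-4 + 5) = -7 + 1 = -6)
J(U) = 8 + 4*U
f(F) = -8/F (f(F) = ((8 + 4*(-6))/F)/2 = ((8 - 24)/F)/2 = (-16/F)/2 = -8/F)
(-68 + H(0))**2 - f(206) = (-68 - 10)**2 - (-8)/206 = (-78)**2 - (-8)/206 = 6084 - 1*(-4/103) = 6084 + 4/103 = 626656/103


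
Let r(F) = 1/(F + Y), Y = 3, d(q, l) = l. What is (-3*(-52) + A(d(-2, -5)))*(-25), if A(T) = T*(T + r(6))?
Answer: -40600/9 ≈ -4511.1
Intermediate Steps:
r(F) = 1/(3 + F) (r(F) = 1/(F + 3) = 1/(3 + F))
A(T) = T*(1/9 + T) (A(T) = T*(T + 1/(3 + 6)) = T*(T + 1/9) = T*(1/9 + T))
(-3*(-52) + A(d(-2, -5)))*(-25) = (-3*(-52) - 5*(1/9 - 5))*(-25) = (156 - 5*(-44/9))*(-25) = (156 + 220/9)*(-25) = (1624/9)*(-25) = -40600/9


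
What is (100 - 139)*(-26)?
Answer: 1014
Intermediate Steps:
(100 - 139)*(-26) = -39*(-26) = 1014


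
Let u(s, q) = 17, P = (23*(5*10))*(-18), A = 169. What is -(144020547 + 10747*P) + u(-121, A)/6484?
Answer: 508620216869/6484 ≈ 7.8442e+7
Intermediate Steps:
P = -20700 (P = (23*50)*(-18) = 1150*(-18) = -20700)
-(144020547 + 10747*P) + u(-121, A)/6484 = -10747/(1/(-20700 + 13401)) + 17/6484 = -10747/(1/(-7299)) + 17*(1/6484) = -10747/(-1/7299) + 17/6484 = -10747*(-7299) + 17/6484 = 78442353 + 17/6484 = 508620216869/6484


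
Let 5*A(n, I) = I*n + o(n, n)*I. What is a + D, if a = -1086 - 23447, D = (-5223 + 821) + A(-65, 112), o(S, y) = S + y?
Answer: -33303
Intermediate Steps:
A(n, I) = 3*I*n/5 (A(n, I) = (I*n + (n + n)*I)/5 = (I*n + (2*n)*I)/5 = (I*n + 2*I*n)/5 = (3*I*n)/5 = 3*I*n/5)
D = -8770 (D = (-5223 + 821) + (⅗)*112*(-65) = -4402 - 4368 = -8770)
a = -24533
a + D = -24533 - 8770 = -33303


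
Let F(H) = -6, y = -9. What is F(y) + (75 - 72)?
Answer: -3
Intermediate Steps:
F(y) + (75 - 72) = -6 + (75 - 72) = -6 + 3 = -3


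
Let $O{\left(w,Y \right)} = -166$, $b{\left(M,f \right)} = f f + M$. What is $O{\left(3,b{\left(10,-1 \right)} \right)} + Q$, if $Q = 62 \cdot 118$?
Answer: $7150$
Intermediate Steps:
$b{\left(M,f \right)} = M + f^{2}$ ($b{\left(M,f \right)} = f^{2} + M = M + f^{2}$)
$Q = 7316$
$O{\left(3,b{\left(10,-1 \right)} \right)} + Q = -166 + 7316 = 7150$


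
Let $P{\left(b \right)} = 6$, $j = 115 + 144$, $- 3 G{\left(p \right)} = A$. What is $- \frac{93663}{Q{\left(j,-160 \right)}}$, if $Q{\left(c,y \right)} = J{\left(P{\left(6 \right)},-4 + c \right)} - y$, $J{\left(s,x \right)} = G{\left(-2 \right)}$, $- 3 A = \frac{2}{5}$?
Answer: $- \frac{4214835}{7202} \approx -585.23$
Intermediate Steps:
$A = - \frac{2}{15}$ ($A = - \frac{2 \cdot \frac{1}{5}}{3} = \left(- \frac{1}{3}\right) \frac{2}{5} = - \frac{2}{15} \approx -0.13333$)
$G{\left(p \right)} = \frac{2}{45}$ ($G{\left(p \right)} = \left(- \frac{1}{3}\right) \left(- \frac{2}{15}\right) = \frac{2}{45}$)
$j = 259$
$J{\left(s,x \right)} = \frac{2}{45}$
$Q{\left(c,y \right)} = \frac{2}{45} - y$
$- \frac{93663}{Q{\left(j,-160 \right)}} = - \frac{93663}{\frac{2}{45} - -160} = - \frac{93663}{\frac{2}{45} + 160} = - \frac{93663}{\frac{7202}{45}} = \left(-93663\right) \frac{45}{7202} = - \frac{4214835}{7202}$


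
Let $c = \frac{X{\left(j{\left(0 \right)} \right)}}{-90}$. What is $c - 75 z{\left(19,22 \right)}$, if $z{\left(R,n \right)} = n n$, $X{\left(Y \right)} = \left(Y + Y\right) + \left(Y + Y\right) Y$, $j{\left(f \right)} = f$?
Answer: $-36300$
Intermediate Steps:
$X{\left(Y \right)} = 2 Y + 2 Y^{2}$ ($X{\left(Y \right)} = 2 Y + 2 Y Y = 2 Y + 2 Y^{2}$)
$z{\left(R,n \right)} = n^{2}$
$c = 0$ ($c = \frac{2 \cdot 0 \left(1 + 0\right)}{-90} = 2 \cdot 0 \cdot 1 \left(- \frac{1}{90}\right) = 0 \left(- \frac{1}{90}\right) = 0$)
$c - 75 z{\left(19,22 \right)} = 0 - 75 \cdot 22^{2} = 0 - 36300 = -36300$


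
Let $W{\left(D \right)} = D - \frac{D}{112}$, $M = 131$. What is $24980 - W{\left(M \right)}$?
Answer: $\frac{2783219}{112} \approx 24850.0$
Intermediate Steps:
$W{\left(D \right)} = \frac{111 D}{112}$ ($W{\left(D \right)} = D - D \frac{1}{112} = D - \frac{D}{112} = \frac{111 D}{112}$)
$24980 - W{\left(M \right)} = 24980 - \frac{111}{112} \cdot 131 = 24980 - \frac{14541}{112} = \frac{2783219}{112}$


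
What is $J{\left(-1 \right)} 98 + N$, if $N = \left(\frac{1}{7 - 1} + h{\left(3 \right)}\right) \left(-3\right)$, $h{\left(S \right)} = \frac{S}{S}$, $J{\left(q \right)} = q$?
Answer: $- \frac{203}{2} \approx -101.5$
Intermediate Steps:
$h{\left(S \right)} = 1$
$N = - \frac{7}{2}$ ($N = \left(\frac{1}{7 - 1} + 1\right) \left(-3\right) = \left(\frac{1}{6} + 1\right) \left(-3\right) = \frac{7}{6} \left(-3\right) = - \frac{7}{2} \approx -3.5$)
$J{\left(-1 \right)} 98 + N = \left(-1\right) 98 - \frac{7}{2} = -98 - \frac{7}{2} = - \frac{203}{2}$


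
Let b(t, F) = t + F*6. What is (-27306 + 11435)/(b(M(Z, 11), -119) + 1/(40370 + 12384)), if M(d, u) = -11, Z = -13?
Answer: 837258734/38246649 ≈ 21.891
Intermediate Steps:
b(t, F) = t + 6*F
(-27306 + 11435)/(b(M(Z, 11), -119) + 1/(40370 + 12384)) = (-27306 + 11435)/((-11 + 6*(-119)) + 1/(40370 + 12384)) = -15871/((-11 - 714) + 1/52754) = -15871/(-725 + 1/52754) = -15871/(-38246649/52754) = -15871*(-52754/38246649) = 837258734/38246649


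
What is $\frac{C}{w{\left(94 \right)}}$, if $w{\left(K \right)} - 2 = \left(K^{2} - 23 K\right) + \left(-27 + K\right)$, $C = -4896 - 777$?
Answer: $- \frac{5673}{6743} \approx -0.84132$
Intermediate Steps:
$C = -5673$ ($C = -4896 - 777 = -5673$)
$w{\left(K \right)} = -25 + K^{2} - 22 K$ ($w{\left(K \right)} = 2 + \left(\left(K^{2} - 23 K\right) + \left(-27 + K\right)\right) = 2 - \left(27 - K^{2} + 22 K\right) = -25 + K^{2} - 22 K$)
$\frac{C}{w{\left(94 \right)}} = - \frac{5673}{-25 + 94^{2} - 2068} = - \frac{5673}{-25 + 8836 - 2068} = - \frac{5673}{6743}$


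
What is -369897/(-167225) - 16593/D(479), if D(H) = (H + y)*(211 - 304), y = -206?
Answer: 4055359786/1415225175 ≈ 2.8655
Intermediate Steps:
D(H) = 19158 - 93*H (D(H) = (H - 206)*(211 - 304) = (-206 + H)*(-93) = 19158 - 93*H)
-369897/(-167225) - 16593/D(479) = -369897/(-167225) - 16593/(19158 - 93*479) = -369897*(-1/167225) - 16593/(19158 - 44547) = 369897/167225 - 16593/(-25389) = 369897/167225 - 16593*(-1/25389) = 369897/167225 + 5531/8463 = 4055359786/1415225175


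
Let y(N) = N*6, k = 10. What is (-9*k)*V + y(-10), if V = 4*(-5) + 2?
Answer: 1560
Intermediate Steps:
y(N) = 6*N
V = -18 (V = -20 + 2 = -18)
(-9*k)*V + y(-10) = -9*10*(-18) + 6*(-10) = -90*(-18) - 60 = 1620 - 60 = 1560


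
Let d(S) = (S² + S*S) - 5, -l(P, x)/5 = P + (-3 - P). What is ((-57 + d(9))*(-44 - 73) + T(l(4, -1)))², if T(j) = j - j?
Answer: 136890000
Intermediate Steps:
l(P, x) = 15 (l(P, x) = -5*(P + (-3 - P)) = -5*(-3) = 15)
d(S) = -5 + 2*S² (d(S) = (S² + S²) - 5 = 2*S² - 5 = -5 + 2*S²)
T(j) = 0
((-57 + d(9))*(-44 - 73) + T(l(4, -1)))² = ((-57 + (-5 + 2*9²))*(-44 - 73) + 0)² = ((-57 + (-5 + 2*81))*(-117) + 0)² = ((-57 + (-5 + 162))*(-117) + 0)² = ((-57 + 157)*(-117) + 0)² = (100*(-117) + 0)² = (-11700 + 0)² = (-11700)² = 136890000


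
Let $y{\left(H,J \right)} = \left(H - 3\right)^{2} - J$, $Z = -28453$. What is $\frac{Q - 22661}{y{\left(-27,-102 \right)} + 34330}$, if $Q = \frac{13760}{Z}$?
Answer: $- \frac{644787193}{1005301396} \approx -0.64139$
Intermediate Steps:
$y{\left(H,J \right)} = \left(-3 + H\right)^{2} - J$
$Q = - \frac{13760}{28453}$ ($Q = \frac{13760}{-28453} = 13760 \left(- \frac{1}{28453}\right) = - \frac{13760}{28453} \approx -0.4836$)
$\frac{Q - 22661}{y{\left(-27,-102 \right)} + 34330} = \frac{- \frac{13760}{28453} - 22661}{\left(\left(-3 - 27\right)^{2} - -102\right) + 34330} = - \frac{644787193}{28453 \left(\left(\left(-30\right)^{2} + 102\right) + 34330\right)} = - \frac{644787193}{28453 \left(\left(900 + 102\right) + 34330\right)} = - \frac{644787193}{28453 \left(1002 + 34330\right)} = - \frac{644787193}{28453 \cdot 35332} = \left(- \frac{644787193}{28453}\right) \frac{1}{35332} = - \frac{644787193}{1005301396}$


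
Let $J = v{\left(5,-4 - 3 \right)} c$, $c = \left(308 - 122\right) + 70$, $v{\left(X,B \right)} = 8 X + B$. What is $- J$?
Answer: $-8448$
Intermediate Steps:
$v{\left(X,B \right)} = B + 8 X$
$c = 256$ ($c = 186 + 70 = 256$)
$J = 8448$ ($J = \left(\left(-4 - 3\right) + 8 \cdot 5\right) 256 = \left(-7 + 40\right) 256 = 33 \cdot 256 = 8448$)
$- J = \left(-1\right) 8448 = -8448$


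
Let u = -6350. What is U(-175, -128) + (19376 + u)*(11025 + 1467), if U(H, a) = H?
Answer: 162720617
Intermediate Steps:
U(-175, -128) + (19376 + u)*(11025 + 1467) = -175 + (19376 - 6350)*(11025 + 1467) = -175 + 13026*12492 = -175 + 162720792 = 162720617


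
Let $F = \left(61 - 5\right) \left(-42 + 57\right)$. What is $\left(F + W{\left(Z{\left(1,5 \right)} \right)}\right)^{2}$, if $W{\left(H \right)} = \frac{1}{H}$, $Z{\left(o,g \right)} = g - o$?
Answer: $\frac{11296321}{16} \approx 7.0602 \cdot 10^{5}$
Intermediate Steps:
$F = 840$ ($F = 56 \cdot 15 = 840$)
$\left(F + W{\left(Z{\left(1,5 \right)} \right)}\right)^{2} = \left(840 + \frac{1}{5 - 1}\right)^{2} = \left(840 + \frac{1}{4}\right)^{2} = \left(\frac{3361}{4}\right)^{2} = \frac{11296321}{16}$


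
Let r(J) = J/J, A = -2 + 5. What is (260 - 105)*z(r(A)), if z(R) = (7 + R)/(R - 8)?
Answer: -1240/7 ≈ -177.14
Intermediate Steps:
A = 3
r(J) = 1
z(R) = (7 + R)/(-8 + R)
(260 - 105)*z(r(A)) = (260 - 105)*((7 + 1)/(-8 + 1)) = 155*(8/(-7)) = 155*(-1/7*8) = 155*(-8/7) = -1240/7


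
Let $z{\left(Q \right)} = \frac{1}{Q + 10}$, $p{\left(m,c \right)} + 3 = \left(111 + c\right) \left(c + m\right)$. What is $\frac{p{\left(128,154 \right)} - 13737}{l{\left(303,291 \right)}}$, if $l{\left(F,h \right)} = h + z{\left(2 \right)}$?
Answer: $\frac{731880}{3493} \approx 209.53$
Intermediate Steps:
$p{\left(m,c \right)} = -3 + \left(111 + c\right) \left(c + m\right)$
$z{\left(Q \right)} = \frac{1}{10 + Q}$
$l{\left(F,h \right)} = \frac{1}{12} + h$ ($l{\left(F,h \right)} = h + \frac{1}{10 + 2} = h + \frac{1}{12} = \frac{1}{12} + h$)
$\frac{p{\left(128,154 \right)} - 13737}{l{\left(303,291 \right)}} = \frac{\left(-3 + 154^{2} + 111 \cdot 154 + 111 \cdot 128 + 154 \cdot 128\right) - 13737}{\frac{1}{12} + 291} = \frac{\left(-3 + 23716 + 17094 + 14208 + 19712\right) - 13737}{\frac{3493}{12}} = \left(74727 - 13737\right) \frac{12}{3493} = 60990 \cdot \frac{12}{3493} = \frac{731880}{3493}$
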